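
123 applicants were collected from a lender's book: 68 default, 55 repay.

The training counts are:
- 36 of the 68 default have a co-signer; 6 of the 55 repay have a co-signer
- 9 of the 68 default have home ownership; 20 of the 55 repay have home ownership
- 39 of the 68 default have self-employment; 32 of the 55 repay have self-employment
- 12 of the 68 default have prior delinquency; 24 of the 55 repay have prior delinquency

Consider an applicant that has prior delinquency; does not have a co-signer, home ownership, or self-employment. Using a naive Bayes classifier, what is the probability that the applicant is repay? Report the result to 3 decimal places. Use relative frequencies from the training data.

0.731

default: (68/123) × (32/68) × (59/68) × (29/68) × (12/68) ≈ 0.0169883
repay: (55/123) × (49/55) × (35/55) × (23/55) × (24/55) ≈ 0.0462605
P(repay | x) = 0.0462605 / 0.0632488 ≈ 0.731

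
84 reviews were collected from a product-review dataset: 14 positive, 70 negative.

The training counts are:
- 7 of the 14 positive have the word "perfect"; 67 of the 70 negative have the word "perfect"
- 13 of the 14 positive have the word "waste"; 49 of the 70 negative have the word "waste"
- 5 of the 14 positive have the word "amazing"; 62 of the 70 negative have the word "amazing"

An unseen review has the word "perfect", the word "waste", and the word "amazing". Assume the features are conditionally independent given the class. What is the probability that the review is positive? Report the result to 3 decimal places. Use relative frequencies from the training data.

positive: (14/84) × (7/14) × (13/14) × (5/14) ≈ 0.0276361
negative: (70/84) × (67/70) × (49/70) × (62/70) ≈ 0.494524
P(positive | x) = 0.0276361 / 0.5221601 ≈ 0.053

0.053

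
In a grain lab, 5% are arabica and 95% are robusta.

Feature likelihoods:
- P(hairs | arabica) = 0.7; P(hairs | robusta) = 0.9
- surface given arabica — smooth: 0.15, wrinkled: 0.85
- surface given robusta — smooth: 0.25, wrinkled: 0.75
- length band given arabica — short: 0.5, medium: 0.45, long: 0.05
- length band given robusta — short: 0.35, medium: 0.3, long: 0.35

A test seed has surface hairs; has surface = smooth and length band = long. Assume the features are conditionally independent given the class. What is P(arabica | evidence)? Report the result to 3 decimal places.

arabica: 0.05 × 0.7 × 0.15 × 0.05 = 0.0002625
robusta: 0.95 × 0.9 × 0.25 × 0.35 = 0.0748125
P(arabica | x) = 0.0002625 / 0.075075 ≈ 0.003

0.003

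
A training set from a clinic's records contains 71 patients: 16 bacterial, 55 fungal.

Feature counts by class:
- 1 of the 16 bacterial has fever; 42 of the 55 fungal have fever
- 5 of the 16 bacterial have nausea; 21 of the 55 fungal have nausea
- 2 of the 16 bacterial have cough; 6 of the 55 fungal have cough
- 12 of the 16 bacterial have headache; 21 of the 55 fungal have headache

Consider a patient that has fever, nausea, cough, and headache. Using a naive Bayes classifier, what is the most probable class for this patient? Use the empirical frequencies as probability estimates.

fungal

bacterial: (16/71) × (1/16) × (5/16) × (2/16) × (12/16) ≈ 0.000412632
fungal: (55/71) × (42/55) × (21/55) × (6/55) × (21/55) ≈ 0.0094079
Highest score → fungal.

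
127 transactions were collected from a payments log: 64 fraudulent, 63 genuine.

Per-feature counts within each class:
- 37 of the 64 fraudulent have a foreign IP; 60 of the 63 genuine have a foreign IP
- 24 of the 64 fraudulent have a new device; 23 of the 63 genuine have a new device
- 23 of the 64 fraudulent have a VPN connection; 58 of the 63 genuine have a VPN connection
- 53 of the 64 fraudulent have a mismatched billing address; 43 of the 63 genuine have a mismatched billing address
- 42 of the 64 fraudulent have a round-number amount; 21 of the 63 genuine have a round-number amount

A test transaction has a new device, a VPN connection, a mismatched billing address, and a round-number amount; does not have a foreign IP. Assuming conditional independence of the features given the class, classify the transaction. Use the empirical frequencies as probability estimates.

fraudulent

fraudulent: (64/127) × (27/64) × (24/64) × (23/64) × (53/64) × (42/64) ≈ 0.0155706
genuine: (63/127) × (3/63) × (23/63) × (58/63) × (43/63) × (21/63) ≈ 0.00180634
Highest score → fraudulent.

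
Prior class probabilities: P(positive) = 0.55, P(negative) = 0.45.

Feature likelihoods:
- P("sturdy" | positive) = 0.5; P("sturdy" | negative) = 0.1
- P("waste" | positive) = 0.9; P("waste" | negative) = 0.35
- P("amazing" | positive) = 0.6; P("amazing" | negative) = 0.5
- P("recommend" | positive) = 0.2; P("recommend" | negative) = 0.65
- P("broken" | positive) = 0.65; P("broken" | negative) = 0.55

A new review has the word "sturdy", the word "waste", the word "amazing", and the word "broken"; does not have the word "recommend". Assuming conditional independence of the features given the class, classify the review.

positive

positive: 0.55 × 0.5 × 0.9 × 0.6 × (1−0.2) × 0.65 = 0.07722
negative: 0.45 × 0.1 × 0.35 × 0.5 × (1−0.65) × 0.55 = 0.0015159375
Highest score → positive.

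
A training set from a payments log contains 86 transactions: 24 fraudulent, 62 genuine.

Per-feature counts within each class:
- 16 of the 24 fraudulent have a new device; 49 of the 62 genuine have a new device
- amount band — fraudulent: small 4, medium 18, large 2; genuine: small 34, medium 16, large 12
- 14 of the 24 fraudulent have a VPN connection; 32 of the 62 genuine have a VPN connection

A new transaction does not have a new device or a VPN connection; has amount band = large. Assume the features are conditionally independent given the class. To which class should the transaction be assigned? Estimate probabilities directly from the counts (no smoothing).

genuine

fraudulent: (24/86) × (8/24) × (2/24) × (10/24) ≈ 0.00322997
genuine: (62/86) × (13/62) × (12/62) × (30/62) ≈ 0.0141568
Highest score → genuine.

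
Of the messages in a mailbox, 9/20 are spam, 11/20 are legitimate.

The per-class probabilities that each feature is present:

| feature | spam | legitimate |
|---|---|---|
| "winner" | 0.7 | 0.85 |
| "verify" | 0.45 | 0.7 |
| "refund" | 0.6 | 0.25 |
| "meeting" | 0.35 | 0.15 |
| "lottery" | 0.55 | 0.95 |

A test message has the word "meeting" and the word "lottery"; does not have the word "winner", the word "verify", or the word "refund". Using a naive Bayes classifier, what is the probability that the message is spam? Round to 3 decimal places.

0.684

spam: 0.45 × (1−0.7) × (1−0.45) × (1−0.6) × 0.35 × 0.55 = 0.00571725
legitimate: 0.55 × (1−0.85) × (1−0.7) × (1−0.25) × 0.15 × 0.95 = 0.00264515625
P(spam | x) = 0.00571725 / 0.00836240625 ≈ 0.684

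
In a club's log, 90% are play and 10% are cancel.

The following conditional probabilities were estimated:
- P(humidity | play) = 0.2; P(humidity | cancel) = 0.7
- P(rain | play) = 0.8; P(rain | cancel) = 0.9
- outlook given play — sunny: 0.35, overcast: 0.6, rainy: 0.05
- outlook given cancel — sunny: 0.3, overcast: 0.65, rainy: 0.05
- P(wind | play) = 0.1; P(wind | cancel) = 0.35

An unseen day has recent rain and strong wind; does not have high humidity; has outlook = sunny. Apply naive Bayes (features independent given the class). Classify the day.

play: 0.9 × (1−0.2) × 0.8 × 0.35 × 0.1 = 0.02016
cancel: 0.1 × (1−0.7) × 0.9 × 0.3 × 0.35 = 0.002835
Highest score → play.

play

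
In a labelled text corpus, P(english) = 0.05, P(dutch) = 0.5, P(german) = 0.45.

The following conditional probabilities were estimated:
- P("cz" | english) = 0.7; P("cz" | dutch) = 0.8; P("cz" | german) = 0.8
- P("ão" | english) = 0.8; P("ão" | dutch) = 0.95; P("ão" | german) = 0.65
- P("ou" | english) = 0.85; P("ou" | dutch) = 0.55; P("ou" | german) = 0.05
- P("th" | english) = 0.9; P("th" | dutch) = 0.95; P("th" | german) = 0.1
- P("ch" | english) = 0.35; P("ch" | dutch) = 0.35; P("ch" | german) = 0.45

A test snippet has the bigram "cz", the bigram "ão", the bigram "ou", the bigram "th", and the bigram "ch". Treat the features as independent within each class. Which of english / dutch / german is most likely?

dutch

english: 0.05 × 0.7 × 0.8 × 0.85 × 0.9 × 0.35 = 0.007497
dutch: 0.5 × 0.8 × 0.95 × 0.55 × 0.95 × 0.35 = 0.0694925
german: 0.45 × 0.8 × 0.65 × 0.05 × 0.1 × 0.45 = 0.0005265
Highest score → dutch.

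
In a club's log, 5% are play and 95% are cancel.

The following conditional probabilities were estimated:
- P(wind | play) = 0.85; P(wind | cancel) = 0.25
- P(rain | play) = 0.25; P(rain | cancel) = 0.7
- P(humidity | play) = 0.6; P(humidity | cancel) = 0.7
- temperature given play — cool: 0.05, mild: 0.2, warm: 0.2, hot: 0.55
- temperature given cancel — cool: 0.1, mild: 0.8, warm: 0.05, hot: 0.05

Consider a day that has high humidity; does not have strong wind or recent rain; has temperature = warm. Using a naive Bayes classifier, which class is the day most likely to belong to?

cancel

play: 0.05 × (1−0.85) × (1−0.25) × 0.6 × 0.2 = 0.000675
cancel: 0.95 × (1−0.25) × (1−0.7) × 0.7 × 0.05 = 0.00748125
Highest score → cancel.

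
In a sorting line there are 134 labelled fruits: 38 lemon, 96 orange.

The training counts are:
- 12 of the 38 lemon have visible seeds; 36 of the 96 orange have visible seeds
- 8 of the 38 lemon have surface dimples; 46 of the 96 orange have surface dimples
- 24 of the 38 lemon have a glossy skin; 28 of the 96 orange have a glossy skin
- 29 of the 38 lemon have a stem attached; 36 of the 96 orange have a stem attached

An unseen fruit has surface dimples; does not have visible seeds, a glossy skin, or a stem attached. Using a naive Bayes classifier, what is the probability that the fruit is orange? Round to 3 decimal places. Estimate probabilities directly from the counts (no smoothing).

lemon: (38/134) × (26/38) × (8/38) × (14/38) × (9/38) ≈ 0.00356433
orange: (96/134) × (60/96) × (46/96) × (68/96) × (60/96) ≈ 0.0949841
P(orange | x) = 0.0949841 / 0.09854843 ≈ 0.964

0.964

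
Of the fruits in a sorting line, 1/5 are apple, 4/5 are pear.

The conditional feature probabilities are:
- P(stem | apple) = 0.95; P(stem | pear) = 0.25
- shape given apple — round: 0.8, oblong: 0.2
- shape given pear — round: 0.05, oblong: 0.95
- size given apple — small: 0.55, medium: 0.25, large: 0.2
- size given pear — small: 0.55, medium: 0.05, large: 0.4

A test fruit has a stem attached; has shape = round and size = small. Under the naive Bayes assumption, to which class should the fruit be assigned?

apple: 0.2 × 0.95 × 0.8 × 0.55 = 0.0836
pear: 0.8 × 0.25 × 0.05 × 0.55 = 0.0055
Highest score → apple.

apple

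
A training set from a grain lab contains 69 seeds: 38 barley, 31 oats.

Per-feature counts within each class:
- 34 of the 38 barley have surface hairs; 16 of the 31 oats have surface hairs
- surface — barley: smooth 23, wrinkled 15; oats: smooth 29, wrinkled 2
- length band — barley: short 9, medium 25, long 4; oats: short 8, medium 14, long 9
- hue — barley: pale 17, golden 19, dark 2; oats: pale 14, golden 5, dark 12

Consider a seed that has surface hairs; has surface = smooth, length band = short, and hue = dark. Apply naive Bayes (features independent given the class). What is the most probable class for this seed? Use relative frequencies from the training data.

barley: (38/69) × (34/38) × (23/38) × (9/38) × (2/38) ≈ 0.00371774
oats: (31/69) × (16/31) × (29/31) × (8/31) × (12/31) ≈ 0.0216698
Highest score → oats.

oats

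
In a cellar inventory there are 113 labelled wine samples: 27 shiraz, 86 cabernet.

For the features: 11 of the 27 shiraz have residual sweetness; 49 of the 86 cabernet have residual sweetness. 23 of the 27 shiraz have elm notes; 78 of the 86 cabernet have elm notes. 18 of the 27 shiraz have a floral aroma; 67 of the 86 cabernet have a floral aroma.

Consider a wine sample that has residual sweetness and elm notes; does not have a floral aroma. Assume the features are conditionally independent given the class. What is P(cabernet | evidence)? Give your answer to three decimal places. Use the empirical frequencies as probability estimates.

shiraz: (27/113) × (11/27) × (23/27) × (9/27) ≈ 0.0276412
cabernet: (86/113) × (49/86) × (78/86) × (19/86) ≈ 0.0868898
P(cabernet | x) = 0.0868898 / 0.114531 ≈ 0.759

0.759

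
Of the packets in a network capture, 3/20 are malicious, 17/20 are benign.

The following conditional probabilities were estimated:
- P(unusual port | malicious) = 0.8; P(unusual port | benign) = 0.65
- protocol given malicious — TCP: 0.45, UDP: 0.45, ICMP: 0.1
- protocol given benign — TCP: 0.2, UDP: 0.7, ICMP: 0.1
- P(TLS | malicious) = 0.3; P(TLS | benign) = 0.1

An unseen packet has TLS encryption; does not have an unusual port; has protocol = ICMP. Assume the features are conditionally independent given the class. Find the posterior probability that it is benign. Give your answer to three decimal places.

malicious: 0.15 × (1−0.8) × 0.1 × 0.3 = 0.0009
benign: 0.85 × (1−0.65) × 0.1 × 0.1 = 0.002975
P(benign | x) = 0.002975 / 0.003875 ≈ 0.768

0.768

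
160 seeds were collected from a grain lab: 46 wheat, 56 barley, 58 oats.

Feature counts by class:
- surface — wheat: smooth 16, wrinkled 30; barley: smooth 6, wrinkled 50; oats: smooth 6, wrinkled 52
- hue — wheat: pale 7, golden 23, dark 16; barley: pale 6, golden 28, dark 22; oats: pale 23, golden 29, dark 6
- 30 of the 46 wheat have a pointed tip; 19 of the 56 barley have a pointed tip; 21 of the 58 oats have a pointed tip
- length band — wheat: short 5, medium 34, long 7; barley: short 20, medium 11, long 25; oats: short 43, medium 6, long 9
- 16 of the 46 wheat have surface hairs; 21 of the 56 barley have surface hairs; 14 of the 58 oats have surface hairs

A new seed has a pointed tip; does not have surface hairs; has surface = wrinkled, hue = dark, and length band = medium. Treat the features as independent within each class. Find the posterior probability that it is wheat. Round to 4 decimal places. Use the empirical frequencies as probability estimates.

wheat: (46/160) × (30/46) × (16/46) × (30/46) × (34/46) × (30/46) ≈ 0.0205027
barley: (56/160) × (50/56) × (22/56) × (19/56) × (11/56) × (35/56) ≈ 0.0051137
oats: (58/160) × (52/58) × (6/58) × (21/58) × (6/58) × (44/58) ≈ 0.000955313
P(wheat | x) = 0.0205027 / 0.026571713 ≈ 0.7716

0.7716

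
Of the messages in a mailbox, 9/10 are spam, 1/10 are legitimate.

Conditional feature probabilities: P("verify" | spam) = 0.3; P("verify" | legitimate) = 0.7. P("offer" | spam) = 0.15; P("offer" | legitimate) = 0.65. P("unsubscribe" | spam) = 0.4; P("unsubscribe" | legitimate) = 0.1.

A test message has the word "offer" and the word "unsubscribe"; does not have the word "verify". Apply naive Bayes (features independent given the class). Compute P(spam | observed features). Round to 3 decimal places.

spam: 0.9 × (1−0.3) × 0.15 × 0.4 = 0.0378
legitimate: 0.1 × (1−0.7) × 0.65 × 0.1 = 0.00195
P(spam | x) = 0.0378 / 0.03975 ≈ 0.951

0.951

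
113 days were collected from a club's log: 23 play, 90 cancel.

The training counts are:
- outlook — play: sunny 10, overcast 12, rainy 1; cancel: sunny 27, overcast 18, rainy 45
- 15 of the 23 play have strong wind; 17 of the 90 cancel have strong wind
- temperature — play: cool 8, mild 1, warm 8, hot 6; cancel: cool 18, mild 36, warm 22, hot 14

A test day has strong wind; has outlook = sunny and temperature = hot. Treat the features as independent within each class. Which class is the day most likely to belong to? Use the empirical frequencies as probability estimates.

play

play: (23/113) × (10/23) × (15/23) × (6/23) ≈ 0.015056
cancel: (90/113) × (27/90) × (17/90) × (14/90) ≈ 0.00702065
Highest score → play.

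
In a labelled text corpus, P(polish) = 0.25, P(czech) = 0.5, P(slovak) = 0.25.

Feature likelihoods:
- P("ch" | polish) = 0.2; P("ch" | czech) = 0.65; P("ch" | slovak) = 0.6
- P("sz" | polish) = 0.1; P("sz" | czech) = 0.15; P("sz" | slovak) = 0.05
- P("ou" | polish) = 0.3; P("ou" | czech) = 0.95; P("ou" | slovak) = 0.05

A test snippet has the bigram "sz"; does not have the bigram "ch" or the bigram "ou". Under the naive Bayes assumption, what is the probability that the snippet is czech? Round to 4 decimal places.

polish: 0.25 × (1−0.2) × 0.1 × (1−0.3) = 0.014
czech: 0.5 × (1−0.65) × 0.15 × (1−0.95) = 0.0013125
slovak: 0.25 × (1−0.6) × 0.05 × (1−0.05) = 0.00475
P(czech | x) = 0.0013125 / 0.0200625 ≈ 0.0654

0.0654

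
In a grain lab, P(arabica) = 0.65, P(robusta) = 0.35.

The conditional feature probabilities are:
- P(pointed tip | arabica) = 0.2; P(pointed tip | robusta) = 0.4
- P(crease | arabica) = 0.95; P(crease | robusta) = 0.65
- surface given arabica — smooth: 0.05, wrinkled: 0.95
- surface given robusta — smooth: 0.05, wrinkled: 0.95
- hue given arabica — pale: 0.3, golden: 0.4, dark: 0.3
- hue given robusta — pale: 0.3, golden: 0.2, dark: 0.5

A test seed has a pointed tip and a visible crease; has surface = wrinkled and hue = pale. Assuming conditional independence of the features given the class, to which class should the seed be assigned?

arabica: 0.65 × 0.2 × 0.95 × 0.95 × 0.3 = 0.0351975
robusta: 0.35 × 0.4 × 0.65 × 0.95 × 0.3 = 0.025935
Highest score → arabica.

arabica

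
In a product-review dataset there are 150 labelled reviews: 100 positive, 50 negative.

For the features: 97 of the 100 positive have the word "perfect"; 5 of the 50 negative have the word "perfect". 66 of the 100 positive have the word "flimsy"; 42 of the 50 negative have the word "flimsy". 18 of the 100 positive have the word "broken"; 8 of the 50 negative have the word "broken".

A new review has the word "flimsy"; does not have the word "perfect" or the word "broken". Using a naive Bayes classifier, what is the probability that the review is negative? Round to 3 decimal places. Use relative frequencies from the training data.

positive: (100/150) × (3/100) × (66/100) × (82/100) = 0.010824
negative: (50/150) × (45/50) × (42/50) × (42/50) = 0.21168
P(negative | x) = 0.21168 / 0.222504 ≈ 0.951

0.951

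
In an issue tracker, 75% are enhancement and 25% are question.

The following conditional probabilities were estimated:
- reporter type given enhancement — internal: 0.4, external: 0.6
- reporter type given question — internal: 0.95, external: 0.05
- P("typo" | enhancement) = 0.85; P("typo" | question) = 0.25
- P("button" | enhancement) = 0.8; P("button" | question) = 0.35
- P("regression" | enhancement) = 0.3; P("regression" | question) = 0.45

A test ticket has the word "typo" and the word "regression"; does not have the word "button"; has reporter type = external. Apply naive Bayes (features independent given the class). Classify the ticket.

enhancement

enhancement: 0.75 × 0.6 × 0.85 × (1−0.8) × 0.3 = 0.02295
question: 0.25 × 0.05 × 0.25 × (1−0.35) × 0.45 = 0.0009140625
Highest score → enhancement.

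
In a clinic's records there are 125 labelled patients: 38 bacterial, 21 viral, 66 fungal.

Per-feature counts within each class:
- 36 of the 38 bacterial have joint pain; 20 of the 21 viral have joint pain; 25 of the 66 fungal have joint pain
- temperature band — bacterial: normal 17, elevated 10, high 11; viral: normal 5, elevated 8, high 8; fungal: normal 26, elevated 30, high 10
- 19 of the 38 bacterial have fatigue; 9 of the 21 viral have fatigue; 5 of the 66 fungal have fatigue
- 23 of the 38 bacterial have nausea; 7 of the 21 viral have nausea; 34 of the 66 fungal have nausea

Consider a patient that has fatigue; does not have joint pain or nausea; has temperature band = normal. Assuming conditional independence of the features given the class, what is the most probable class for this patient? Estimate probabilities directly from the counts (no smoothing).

fungal

bacterial: (38/125) × (2/38) × (17/38) × (19/38) × (15/38) ≈ 0.00141274
viral: (21/125) × (1/21) × (5/21) × (9/21) × (14/21) ≈ 0.000544218
fungal: (66/125) × (41/66) × (26/66) × (5/66) × (32/66) ≈ 0.00474608
Highest score → fungal.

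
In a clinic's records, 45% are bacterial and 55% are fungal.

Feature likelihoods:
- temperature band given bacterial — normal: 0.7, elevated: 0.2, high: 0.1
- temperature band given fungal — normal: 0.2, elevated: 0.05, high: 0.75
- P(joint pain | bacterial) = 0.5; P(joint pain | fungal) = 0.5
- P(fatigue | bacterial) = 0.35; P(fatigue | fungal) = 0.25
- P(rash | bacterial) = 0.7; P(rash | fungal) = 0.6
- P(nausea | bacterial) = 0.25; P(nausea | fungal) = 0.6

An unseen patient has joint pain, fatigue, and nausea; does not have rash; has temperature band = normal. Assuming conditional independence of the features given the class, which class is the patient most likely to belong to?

bacterial

bacterial: 0.45 × 0.7 × 0.5 × 0.35 × (1−0.7) × 0.25 = 0.004134375
fungal: 0.55 × 0.2 × 0.5 × 0.25 × (1−0.6) × 0.6 = 0.0033
Highest score → bacterial.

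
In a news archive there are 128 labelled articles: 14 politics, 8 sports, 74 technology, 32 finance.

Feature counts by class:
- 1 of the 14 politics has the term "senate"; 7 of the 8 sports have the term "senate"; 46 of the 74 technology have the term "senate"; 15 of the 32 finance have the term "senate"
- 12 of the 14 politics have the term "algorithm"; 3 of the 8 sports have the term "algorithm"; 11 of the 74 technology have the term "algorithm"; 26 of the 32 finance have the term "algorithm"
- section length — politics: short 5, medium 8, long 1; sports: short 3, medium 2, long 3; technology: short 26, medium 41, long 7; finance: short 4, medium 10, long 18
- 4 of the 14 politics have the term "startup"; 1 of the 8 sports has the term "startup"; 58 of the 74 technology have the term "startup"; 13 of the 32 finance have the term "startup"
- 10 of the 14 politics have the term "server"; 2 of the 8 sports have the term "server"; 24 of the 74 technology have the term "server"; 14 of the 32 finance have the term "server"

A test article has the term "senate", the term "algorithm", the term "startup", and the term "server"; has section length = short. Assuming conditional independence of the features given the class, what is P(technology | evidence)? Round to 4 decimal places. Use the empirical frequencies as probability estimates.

0.6266

politics: (14/128) × (1/14) × (12/14) × (5/14) × (4/14) × (10/14) ≈ 0.000488078
sports: (8/128) × (7/8) × (3/8) × (3/8) × (1/8) × (2/8) = 0.000240325927734375
technology: (74/128) × (46/74) × (11/74) × (26/74) × (58/74) × (24/74) ≈ 0.00477118
finance: (32/128) × (15/32) × (26/32) × (4/32) × (13/32) × (14/32) = 0.00211536884307861328125
P(technology | x) = 0.00477118 / 0.00761495277081298828125 ≈ 0.6266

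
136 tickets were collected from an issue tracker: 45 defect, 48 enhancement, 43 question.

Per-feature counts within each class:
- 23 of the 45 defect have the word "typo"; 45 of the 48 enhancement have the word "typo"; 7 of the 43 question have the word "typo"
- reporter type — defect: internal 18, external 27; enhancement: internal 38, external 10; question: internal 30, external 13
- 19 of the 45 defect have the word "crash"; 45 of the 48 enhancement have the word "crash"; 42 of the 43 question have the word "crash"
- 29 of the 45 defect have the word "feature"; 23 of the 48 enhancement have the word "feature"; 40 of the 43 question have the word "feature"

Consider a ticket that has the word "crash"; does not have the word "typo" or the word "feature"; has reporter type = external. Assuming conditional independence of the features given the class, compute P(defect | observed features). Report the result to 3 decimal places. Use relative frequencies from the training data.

defect: (45/136) × (22/45) × (27/45) × (19/45) × (16/45) ≈ 0.0145708
enhancement: (48/136) × (3/48) × (10/48) × (45/48) × (25/48) ≈ 0.00224394
question: (43/136) × (36/43) × (13/43) × (42/43) × (3/43) ≈ 0.00545346
P(defect | x) = 0.0145708 / 0.0222682 ≈ 0.654

0.654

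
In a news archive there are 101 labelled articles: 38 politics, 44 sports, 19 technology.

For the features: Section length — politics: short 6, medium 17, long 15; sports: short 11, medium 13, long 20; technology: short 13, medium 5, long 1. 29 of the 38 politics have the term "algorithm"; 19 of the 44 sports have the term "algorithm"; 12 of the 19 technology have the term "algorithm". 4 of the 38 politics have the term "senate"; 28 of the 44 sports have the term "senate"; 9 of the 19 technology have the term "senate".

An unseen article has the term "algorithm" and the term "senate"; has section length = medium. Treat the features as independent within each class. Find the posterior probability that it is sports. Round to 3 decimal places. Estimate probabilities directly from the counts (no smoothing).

0.555

politics: (38/101) × (17/38) × (29/38) × (4/38) ≈ 0.0135213
sports: (44/101) × (13/44) × (19/44) × (28/44) ≈ 0.0353694
technology: (19/101) × (5/19) × (12/19) × (9/19) ≈ 0.0148103
P(sports | x) = 0.0353694 / 0.063701 ≈ 0.555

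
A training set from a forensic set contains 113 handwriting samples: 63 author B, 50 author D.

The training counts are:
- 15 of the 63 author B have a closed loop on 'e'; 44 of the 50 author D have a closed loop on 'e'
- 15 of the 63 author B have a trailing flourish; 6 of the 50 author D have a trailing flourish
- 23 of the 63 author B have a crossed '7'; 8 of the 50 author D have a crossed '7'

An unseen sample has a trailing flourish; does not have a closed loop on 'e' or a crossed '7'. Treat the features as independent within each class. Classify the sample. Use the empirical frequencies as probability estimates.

author B

author B: (63/113) × (48/63) × (15/63) × (40/63) ≈ 0.0642145
author D: (50/113) × (6/50) × (6/50) × (42/50) ≈ 0.00535221
Highest score → author B.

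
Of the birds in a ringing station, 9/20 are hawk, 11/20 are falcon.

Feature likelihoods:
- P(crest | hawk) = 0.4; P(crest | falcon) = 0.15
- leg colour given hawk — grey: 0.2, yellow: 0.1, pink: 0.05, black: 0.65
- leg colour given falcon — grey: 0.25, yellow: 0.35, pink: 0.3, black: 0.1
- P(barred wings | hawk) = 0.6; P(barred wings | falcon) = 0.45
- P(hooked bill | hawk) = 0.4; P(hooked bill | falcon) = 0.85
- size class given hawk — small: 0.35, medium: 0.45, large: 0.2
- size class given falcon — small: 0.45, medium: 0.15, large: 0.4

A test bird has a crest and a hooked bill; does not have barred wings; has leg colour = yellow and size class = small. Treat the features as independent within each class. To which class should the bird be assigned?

falcon

hawk: 0.45 × 0.4 × 0.1 × (1−0.6) × 0.4 × 0.35 = 0.001008
falcon: 0.55 × 0.15 × 0.35 × (1−0.45) × 0.85 × 0.45 = 0.006074578125
Highest score → falcon.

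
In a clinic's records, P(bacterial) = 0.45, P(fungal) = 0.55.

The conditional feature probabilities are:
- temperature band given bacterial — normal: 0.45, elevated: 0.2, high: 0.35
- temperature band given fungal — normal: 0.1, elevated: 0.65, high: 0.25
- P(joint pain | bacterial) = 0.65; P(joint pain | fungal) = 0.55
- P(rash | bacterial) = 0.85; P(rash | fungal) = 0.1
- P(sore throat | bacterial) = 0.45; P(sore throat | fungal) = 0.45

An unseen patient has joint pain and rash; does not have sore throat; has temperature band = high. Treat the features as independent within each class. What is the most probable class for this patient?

bacterial

bacterial: 0.45 × 0.35 × 0.65 × 0.85 × (1−0.45) = 0.0478603125
fungal: 0.55 × 0.25 × 0.55 × 0.1 × (1−0.45) = 0.004159375
Highest score → bacterial.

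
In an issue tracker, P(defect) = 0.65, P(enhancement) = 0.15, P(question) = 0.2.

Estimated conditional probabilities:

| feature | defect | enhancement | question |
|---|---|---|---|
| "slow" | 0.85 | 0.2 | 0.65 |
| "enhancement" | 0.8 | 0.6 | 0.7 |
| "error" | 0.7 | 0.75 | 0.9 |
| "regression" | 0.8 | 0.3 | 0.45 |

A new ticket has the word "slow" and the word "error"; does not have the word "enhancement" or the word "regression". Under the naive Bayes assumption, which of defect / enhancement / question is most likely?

defect: 0.65 × 0.85 × (1−0.8) × 0.7 × (1−0.8) = 0.01547
enhancement: 0.15 × 0.2 × (1−0.6) × 0.75 × (1−0.3) = 0.0063
question: 0.2 × 0.65 × (1−0.7) × 0.9 × (1−0.45) = 0.019305
Highest score → question.

question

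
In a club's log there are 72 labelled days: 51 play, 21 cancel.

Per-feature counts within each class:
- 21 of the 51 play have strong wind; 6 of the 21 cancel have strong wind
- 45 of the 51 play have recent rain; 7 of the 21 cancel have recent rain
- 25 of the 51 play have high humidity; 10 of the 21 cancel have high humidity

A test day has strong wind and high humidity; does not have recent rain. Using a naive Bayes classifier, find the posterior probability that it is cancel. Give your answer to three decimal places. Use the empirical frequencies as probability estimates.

0.611

play: (51/72) × (21/51) × (6/51) × (25/51) ≈ 0.0168205
cancel: (21/72) × (6/21) × (14/21) × (10/21) ≈ 0.026455
P(cancel | x) = 0.026455 / 0.0432755 ≈ 0.611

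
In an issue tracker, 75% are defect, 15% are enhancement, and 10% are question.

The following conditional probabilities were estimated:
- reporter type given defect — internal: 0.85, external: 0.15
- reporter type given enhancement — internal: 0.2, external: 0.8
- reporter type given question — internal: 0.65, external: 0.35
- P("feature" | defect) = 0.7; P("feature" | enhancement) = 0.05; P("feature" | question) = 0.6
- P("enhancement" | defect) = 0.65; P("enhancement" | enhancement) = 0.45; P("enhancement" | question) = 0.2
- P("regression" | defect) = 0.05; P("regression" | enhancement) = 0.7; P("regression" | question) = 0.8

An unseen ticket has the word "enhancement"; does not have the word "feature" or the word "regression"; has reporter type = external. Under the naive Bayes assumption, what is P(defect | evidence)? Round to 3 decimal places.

defect: 0.75 × 0.15 × (1−0.7) × 0.65 × (1−0.05) = 0.020840625
enhancement: 0.15 × 0.8 × (1−0.05) × 0.45 × (1−0.7) = 0.01539
question: 0.1 × 0.35 × (1−0.6) × 0.2 × (1−0.8) = 0.00056
P(defect | x) = 0.020840625 / 0.036790625 ≈ 0.566

0.566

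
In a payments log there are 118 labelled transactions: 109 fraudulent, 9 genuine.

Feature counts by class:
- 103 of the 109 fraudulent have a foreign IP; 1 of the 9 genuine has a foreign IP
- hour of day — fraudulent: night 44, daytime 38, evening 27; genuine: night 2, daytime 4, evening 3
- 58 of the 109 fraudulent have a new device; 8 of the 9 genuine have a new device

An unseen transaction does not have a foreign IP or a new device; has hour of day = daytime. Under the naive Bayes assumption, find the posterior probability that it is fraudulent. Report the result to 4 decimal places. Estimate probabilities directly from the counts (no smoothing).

fraudulent: (109/118) × (6/109) × (38/109) × (51/109) ≈ 0.00829411
genuine: (9/118) × (8/9) × (4/9) × (1/9) ≈ 0.00334798
P(fraudulent | x) = 0.00829411 / 0.01164209 ≈ 0.7124

0.7124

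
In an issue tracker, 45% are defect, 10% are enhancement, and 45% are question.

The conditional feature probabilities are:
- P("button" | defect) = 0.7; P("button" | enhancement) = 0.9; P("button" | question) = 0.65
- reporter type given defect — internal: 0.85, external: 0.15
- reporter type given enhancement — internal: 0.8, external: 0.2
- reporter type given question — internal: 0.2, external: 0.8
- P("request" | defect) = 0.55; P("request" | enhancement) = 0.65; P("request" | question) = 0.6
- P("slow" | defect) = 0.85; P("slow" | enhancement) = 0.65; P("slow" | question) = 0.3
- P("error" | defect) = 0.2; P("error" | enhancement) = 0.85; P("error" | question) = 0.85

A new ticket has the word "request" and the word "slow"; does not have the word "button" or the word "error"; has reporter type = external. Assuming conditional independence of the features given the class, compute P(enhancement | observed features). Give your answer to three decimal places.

0.011

defect: 0.45 × (1−0.7) × 0.15 × 0.55 × 0.85 × (1−0.2) = 0.0075735
enhancement: 0.1 × (1−0.9) × 0.2 × 0.65 × 0.65 × (1−0.85) = 0.00012675
question: 0.45 × (1−0.65) × 0.8 × 0.6 × 0.3 × (1−0.85) = 0.003402
P(enhancement | x) = 0.00012675 / 0.01110225 ≈ 0.011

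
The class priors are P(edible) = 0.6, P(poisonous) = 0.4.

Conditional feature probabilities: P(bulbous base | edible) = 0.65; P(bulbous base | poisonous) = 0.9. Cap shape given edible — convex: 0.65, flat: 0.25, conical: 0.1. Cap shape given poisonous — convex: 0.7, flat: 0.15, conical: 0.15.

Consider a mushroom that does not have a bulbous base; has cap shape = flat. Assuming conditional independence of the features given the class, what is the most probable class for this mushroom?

edible: 0.6 × (1−0.65) × 0.25 = 0.0525
poisonous: 0.4 × (1−0.9) × 0.15 = 0.006
Highest score → edible.

edible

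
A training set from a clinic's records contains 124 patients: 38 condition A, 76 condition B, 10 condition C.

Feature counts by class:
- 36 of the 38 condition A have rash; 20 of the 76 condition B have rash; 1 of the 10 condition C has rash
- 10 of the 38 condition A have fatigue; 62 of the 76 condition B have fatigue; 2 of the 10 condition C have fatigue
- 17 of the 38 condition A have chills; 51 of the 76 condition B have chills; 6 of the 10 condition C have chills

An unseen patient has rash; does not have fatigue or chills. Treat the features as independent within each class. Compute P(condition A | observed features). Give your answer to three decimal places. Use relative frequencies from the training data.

0.905

condition A: (38/124) × (36/38) × (28/38) × (21/38) ≈ 0.11822
condition B: (76/124) × (20/76) × (14/76) × (25/76) ≈ 0.00977348
condition C: (10/124) × (1/10) × (8/10) × (4/10) ≈ 0.00258065
P(condition A | x) = 0.11822 / 0.13057413 ≈ 0.905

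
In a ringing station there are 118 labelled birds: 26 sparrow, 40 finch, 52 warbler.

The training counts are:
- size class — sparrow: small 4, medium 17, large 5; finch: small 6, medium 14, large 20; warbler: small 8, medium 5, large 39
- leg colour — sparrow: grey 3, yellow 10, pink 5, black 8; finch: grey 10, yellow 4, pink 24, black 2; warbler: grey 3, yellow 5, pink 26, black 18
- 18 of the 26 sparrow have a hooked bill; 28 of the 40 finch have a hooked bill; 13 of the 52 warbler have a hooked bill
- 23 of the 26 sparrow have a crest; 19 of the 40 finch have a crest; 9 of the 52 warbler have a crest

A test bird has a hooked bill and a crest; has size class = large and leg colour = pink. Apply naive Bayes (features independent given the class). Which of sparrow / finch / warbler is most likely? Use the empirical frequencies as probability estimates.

finch

sparrow: (26/118) × (5/26) × (5/26) × (18/26) × (23/26) ≈ 0.00499043
finch: (40/118) × (20/40) × (24/40) × (28/40) × (19/40) ≈ 0.0338136
warbler: (52/118) × (39/52) × (26/52) × (13/52) × (9/52) ≈ 0.00715042
Highest score → finch.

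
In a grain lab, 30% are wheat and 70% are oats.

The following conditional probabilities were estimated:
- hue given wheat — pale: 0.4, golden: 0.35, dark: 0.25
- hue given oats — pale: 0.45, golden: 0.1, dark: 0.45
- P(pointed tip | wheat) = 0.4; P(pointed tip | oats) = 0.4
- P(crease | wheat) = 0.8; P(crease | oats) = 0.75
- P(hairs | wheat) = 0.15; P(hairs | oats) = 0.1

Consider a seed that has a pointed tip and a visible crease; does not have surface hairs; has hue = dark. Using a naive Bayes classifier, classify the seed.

wheat: 0.3 × 0.25 × 0.4 × 0.8 × (1−0.15) = 0.0204
oats: 0.7 × 0.45 × 0.4 × 0.75 × (1−0.1) = 0.08505
Highest score → oats.

oats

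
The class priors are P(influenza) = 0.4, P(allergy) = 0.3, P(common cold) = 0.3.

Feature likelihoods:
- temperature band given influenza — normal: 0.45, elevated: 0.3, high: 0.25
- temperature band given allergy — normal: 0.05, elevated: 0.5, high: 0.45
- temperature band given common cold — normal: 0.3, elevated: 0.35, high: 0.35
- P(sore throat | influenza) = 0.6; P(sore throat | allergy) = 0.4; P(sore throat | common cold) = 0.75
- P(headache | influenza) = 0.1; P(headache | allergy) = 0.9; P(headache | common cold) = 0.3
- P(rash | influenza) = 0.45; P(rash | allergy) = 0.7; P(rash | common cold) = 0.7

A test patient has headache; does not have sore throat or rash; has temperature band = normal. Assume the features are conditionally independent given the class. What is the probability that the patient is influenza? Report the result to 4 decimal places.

0.4706

influenza: 0.4 × 0.45 × (1−0.6) × 0.1 × (1−0.45) = 0.00396
allergy: 0.3 × 0.05 × (1−0.4) × 0.9 × (1−0.7) = 0.00243
common cold: 0.3 × 0.3 × (1−0.75) × 0.3 × (1−0.7) = 0.002025
P(influenza | x) = 0.00396 / 0.008415 ≈ 0.4706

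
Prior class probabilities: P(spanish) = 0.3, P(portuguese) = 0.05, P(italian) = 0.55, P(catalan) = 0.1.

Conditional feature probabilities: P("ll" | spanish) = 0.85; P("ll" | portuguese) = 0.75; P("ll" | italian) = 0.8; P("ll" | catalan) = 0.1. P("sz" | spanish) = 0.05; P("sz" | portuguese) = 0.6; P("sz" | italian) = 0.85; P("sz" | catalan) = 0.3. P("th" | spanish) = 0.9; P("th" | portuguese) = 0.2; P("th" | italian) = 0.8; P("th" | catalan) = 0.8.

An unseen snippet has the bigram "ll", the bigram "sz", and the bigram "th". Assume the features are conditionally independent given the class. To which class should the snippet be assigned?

italian

spanish: 0.3 × 0.85 × 0.05 × 0.9 = 0.011475
portuguese: 0.05 × 0.75 × 0.6 × 0.2 = 0.0045
italian: 0.55 × 0.8 × 0.85 × 0.8 = 0.2992
catalan: 0.1 × 0.1 × 0.3 × 0.8 = 0.0024
Highest score → italian.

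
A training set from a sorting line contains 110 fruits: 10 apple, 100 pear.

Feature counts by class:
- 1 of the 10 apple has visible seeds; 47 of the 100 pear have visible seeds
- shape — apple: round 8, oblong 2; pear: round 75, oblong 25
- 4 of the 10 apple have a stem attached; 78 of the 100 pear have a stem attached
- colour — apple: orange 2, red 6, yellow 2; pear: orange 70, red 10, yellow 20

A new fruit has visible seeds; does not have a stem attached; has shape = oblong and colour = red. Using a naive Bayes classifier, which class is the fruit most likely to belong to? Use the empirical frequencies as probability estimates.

pear

apple: (10/110) × (1/10) × (2/10) × (6/10) × (6/10) ≈ 0.000654545
pear: (100/110) × (47/100) × (25/100) × (22/100) × (10/100) = 0.00235
Highest score → pear.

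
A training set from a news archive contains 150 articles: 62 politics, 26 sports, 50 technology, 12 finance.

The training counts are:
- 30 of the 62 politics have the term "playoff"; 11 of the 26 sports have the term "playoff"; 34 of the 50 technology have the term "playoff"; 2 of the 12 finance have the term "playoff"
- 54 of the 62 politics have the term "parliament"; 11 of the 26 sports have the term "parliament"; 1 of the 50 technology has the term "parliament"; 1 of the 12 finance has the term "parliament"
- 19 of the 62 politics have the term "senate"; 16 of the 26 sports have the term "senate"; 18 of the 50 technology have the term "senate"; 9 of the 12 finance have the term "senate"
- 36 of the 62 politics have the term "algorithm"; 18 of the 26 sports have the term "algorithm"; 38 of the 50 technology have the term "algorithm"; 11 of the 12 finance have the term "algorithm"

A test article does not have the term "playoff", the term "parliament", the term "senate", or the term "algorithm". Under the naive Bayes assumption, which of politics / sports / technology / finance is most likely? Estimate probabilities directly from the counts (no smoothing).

technology

politics: (62/150) × (32/62) × (8/62) × (43/62) × (26/62) ≈ 0.008006
sports: (26/150) × (15/26) × (15/26) × (10/26) × (8/26) ≈ 0.00682749
technology: (50/150) × (16/50) × (49/50) × (32/50) × (12/50) = 0.01605632
finance: (12/150) × (10/12) × (11/12) × (3/12) × (1/12) ≈ 0.00127315
Highest score → technology.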